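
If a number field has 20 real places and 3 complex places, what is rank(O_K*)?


By Dirichlet's unit theorem:
rank = r1 + r2 - 1
= 20 + 3 - 1
= 22

22


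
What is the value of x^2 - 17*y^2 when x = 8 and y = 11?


x^2 - d*y^2
= 8^2 - 17*11^2
= 64 - 2057
= -1993

-1993


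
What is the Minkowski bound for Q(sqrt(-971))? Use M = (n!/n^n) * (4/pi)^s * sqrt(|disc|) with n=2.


d = -971, d mod 4 = 1, so disc(K) = d = -971; |disc(K)| = 971
Imaginary quadratic field, so n = 2, s = r2 = 1, r1 = 0
M = (n!/n^n) * (4/pi)^s * sqrt(|disc(K)|) = (2!/2^2) * (4/pi)^1 * sqrt(971)
= 0.5 * 1.273240 * 31.160873
= 19.8376

19.8376


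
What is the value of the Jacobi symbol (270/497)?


Compute (270/497) via quadratic reciprocity:
  pull out 2: (2/497) = +1  (since 497 mod 8 = 1)
  reciprocity: (135/497) -> +(497/135)
  reduce: (92/135)
  pull out 2: (2/135) = +1  (since 135 mod 8 = 7)
  pull out 2: (2/135) = +1  (since 135 mod 8 = 7)
  reciprocity: (23/135) -> -(135/23)
  reduce: (20/23)
  pull out 2: (2/23) = +1  (since 23 mod 8 = 7)
  pull out 2: (2/23) = +1  (since 23 mod 8 = 7)
  reciprocity: (5/23) -> +(23/5)
  reduce: (3/5)
  reciprocity: (3/5) -> +(5/3)
  reduce: (2/3)
  pull out 2: (2/3) = -1  (since 3 mod 8 = 3)
  (1/3) = 1
Product of signs = 1

1


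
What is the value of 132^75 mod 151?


p = 151 is prime and the exponent is (p-1)/2 = 75, so by Euler's criterion 132^75 = (132/151) = +1 or -1 mod 151.
Compute by square-and-multiply:
  75 = 64 + 8 + 2 + 1 (binary 1001011)
  Repeated squaring mod 151: 132^1 = 132, 132^2 = 59, 132^4 = 8, 132^8 = 64, 132^16 = 19, 132^32 = 59, 132^64 = 8
  132^75 = 132^64 * 132^8 * 132^2 * 132^1 = 8 * 64 * 59 * 132 mod 151
    8 * 64 = 512 = 59 mod 151
    59 * 59 = 3481 = 8 mod 151
    8 * 132 = 1056 = 150 mod 151
  132^75 = 150 mod 151
Result 150 = p - 1 = -1 mod 151: 132 is a quadratic non-residue mod 151. As a residue in [0, p-1] the value is 150.
132^75 mod 151 = 150

150


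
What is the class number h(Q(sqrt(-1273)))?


K = Q(sqrt(-1273)). d mod 4 = 3, so D = disc(K) = 4d = -5092
h(K) equals the number of primitive reduced positive-definite forms (a, b, c) = a*x^2 + b*x*y + c*y^2 with b^2 - 4ac = D,
where reduced means |b| <= a <= c, with b >= 0 whenever |b| = a or a = c, and primitive means gcd(a, b, c) = 1.
Reduced forces 3a^2 <= |D| = 5092, so 1 <= a <= 41; b must have the parity of D, and c = (b^2 - D)/(4a) must be an integer >= a.
Enumerate a = 1..41, b in [-a, a]:
  a=1: (1, 0, 1273)  [1]
  a=2: (2, 2, 637)  [1]
  a=3..6: none
  a=7: (7, -2, 182), (7, 2, 182)  [2]
  a=8..10: none
  a=11: (11, -10, 118), (11, 10, 118)  [2]
  a=12: none
  a=13: (13, -2, 98), (13, 2, 98)  [2]
  a=14: (14, -2, 91), (14, 2, 91)  [2]
  a=15..16: none
  a=17: (17, -12, 77), (17, 12, 77)  [2]
  a=18: none
  a=19: (19, 0, 67)  [1]
  a=20..21: none
  a=22: (22, -10, 59), (22, 10, 59)  [2]
  a=23..25: none
  a=26: (26, -2, 49), (26, 2, 49)  [2]
  a=27..33: none
  a=34: (34, -22, 41), (34, 22, 41)  [2]
  a=35..37: none
  a=38: (38, 38, 43)  [1]
  a=39..41: none
Total reduced forms: 1 + 1 + 2 + 2 + 2 + 2 + 2 + 1 + 2 + 2 + 2 + 1 = 20
h = 20

20


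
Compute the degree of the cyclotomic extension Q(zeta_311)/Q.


The degree equals Euler's totient phi(311).
311 = 311
phi(311) = 310

310


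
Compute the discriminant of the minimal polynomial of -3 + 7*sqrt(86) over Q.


The element -3 + 7*sqrt(86) has minimal polynomial:
x^2 + 6*x - 4205
Discriminant = (6)^2 - 4*(-4205)
= 36 + 16820
= 16856

16856


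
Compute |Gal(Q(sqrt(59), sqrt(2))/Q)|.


The 2 square roots of distinct primes are multiplicatively independent over Q,
so [K:Q] = 2^2 and Gal(K/Q) is isomorphic to (Z/2Z)^2.
|Gal| = 2^2 = 4

4


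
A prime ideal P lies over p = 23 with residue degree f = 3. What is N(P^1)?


N(P^a) = p^(a*f)
= 23^(1*3)
= 23^3
= 12167

12167


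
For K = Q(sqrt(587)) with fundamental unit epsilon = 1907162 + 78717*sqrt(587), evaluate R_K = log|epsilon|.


epsilon = 1907162 + 78717*sqrt(587)
= 3.8143e+06
R = ln(3.8143e+06)
= 15.1543

15.1543


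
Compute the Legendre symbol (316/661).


p = 661 is prime, so compute (316/661) with the reciprocity algorithm (Jacobi-symbol steps: pull out 2s via (2/n), flip via reciprocity, reduce):
  pull out 2: (2/661) = -1  (since 661 mod 8 = 5)
  pull out 2: (2/661) = -1  (since 661 mod 8 = 5)
  reciprocity: (79/661) -> +(661/79)
  reduce: (29/79)
  reciprocity: (29/79) -> +(79/29)
  reduce: (21/29)
  reciprocity: (21/29) -> +(29/21)
  reduce: (8/21)
  pull out 2: (2/21) = -1  (since 21 mod 8 = 5)
  pull out 2: (2/21) = -1  (since 21 mod 8 = 5)
  pull out 2: (2/21) = -1  (since 21 mod 8 = 5)
  (1/21) = 1
Product of signs = -1
(316/661) = -1

-1


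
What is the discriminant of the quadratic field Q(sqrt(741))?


For K = Q(sqrt(d)) with d squarefree: disc(K) = d if d = 1 mod 4, and disc(K) = 4d if d = 2 or 3 mod 4.
Here d = 741, and d mod 4 = 1.
d = 1 mod 4 (O_K = Z[(1+sqrt(d))/2]), so disc(K) = d = 741

741


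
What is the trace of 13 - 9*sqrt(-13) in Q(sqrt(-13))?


Tr(a + b*sqrt(d)) = (a + b*sqrt(d)) + (a - b*sqrt(d)) = 2a
= 2 * (13)
= 26

26


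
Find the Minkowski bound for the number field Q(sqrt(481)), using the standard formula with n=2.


d = 481, d mod 4 = 1, so disc(K) = d = 481; |disc(K)| = 481
Real quadratic field, so n = 2, s = r2 = 0, r1 = 2
M = (n!/n^n) * (4/pi)^s * sqrt(|disc(K)|) = (2!/2^2) * (4/pi)^0 * sqrt(481)
= 0.5 * 1.000000 * 21.931712
= 10.9659

10.9659


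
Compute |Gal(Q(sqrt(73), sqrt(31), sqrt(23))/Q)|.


The 3 square roots of distinct primes are multiplicatively independent over Q,
so [K:Q] = 2^3 and Gal(K/Q) is isomorphic to (Z/2Z)^3.
|Gal| = 2^3 = 8

8


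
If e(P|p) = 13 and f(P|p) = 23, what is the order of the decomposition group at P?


|D_P| = e * f
= 13 * 23
= 299

299


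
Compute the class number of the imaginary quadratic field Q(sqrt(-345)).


K = Q(sqrt(-345)). d mod 4 = 3, so D = disc(K) = 4d = -1380
h(K) equals the number of primitive reduced positive-definite forms (a, b, c) = a*x^2 + b*x*y + c*y^2 with b^2 - 4ac = D,
where reduced means |b| <= a <= c, with b >= 0 whenever |b| = a or a = c, and primitive means gcd(a, b, c) = 1.
Reduced forces 3a^2 <= |D| = 1380, so 1 <= a <= 21; b must have the parity of D, and c = (b^2 - D)/(4a) must be an integer >= a.
Enumerate a = 1..21, b in [-a, a]:
  a=1: (1, 0, 345)  [1]
  a=2: (2, 2, 173)  [1]
  a=3: (3, 0, 115)  [1]
  a=4: none
  a=5: (5, 0, 69)  [1]
  a=6: (6, 6, 59)  [1]
  a=7..9: none
  a=10: (10, 10, 37)  [1]
  a=11..14: none
  a=15: (15, 0, 23)  [1]
  a=16..18: none
  a=19: (19, 8, 19)  [1]
  a=20..21: none
Total reduced forms: 1 + 1 + 1 + 1 + 1 + 1 + 1 + 1 = 8
h = 8

8


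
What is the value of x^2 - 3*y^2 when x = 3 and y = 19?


x^2 - d*y^2
= 3^2 - 3*19^2
= 9 - 1083
= -1074

-1074


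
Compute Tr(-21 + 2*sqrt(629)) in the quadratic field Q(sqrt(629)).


Tr(a + b*sqrt(d)) = (a + b*sqrt(d)) + (a - b*sqrt(d)) = 2a
= 2 * (-21)
= -42

-42


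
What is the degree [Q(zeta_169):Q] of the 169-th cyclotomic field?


The degree equals Euler's totient phi(169).
169 = 13^2
phi(169) = 156

156


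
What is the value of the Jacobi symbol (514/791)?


Compute (514/791) via quadratic reciprocity:
  pull out 2: (2/791) = +1  (since 791 mod 8 = 7)
  reciprocity: (257/791) -> +(791/257)
  reduce: (20/257)
  pull out 2: (2/257) = +1  (since 257 mod 8 = 1)
  pull out 2: (2/257) = +1  (since 257 mod 8 = 1)
  reciprocity: (5/257) -> +(257/5)
  reduce: (2/5)
  pull out 2: (2/5) = -1  (since 5 mod 8 = 5)
  (1/5) = 1
Product of signs = -1

-1


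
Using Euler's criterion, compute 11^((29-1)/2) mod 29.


p = 29 is prime and the exponent is (p-1)/2 = 14, so by Euler's criterion 11^14 = (11/29) = +1 or -1 mod 29.
Compute by square-and-multiply:
  14 = 8 + 4 + 2 (binary 1110)
  Repeated squaring mod 29: 11^1 = 11, 11^2 = 5, 11^4 = 25, 11^8 = 16
  11^14 = 11^8 * 11^4 * 11^2 = 16 * 25 * 5 mod 29
    16 * 25 = 400 = 23 mod 29
    23 * 5 = 115 = 28 mod 29
  11^14 = 28 mod 29
Result 28 = p - 1 = -1 mod 29: 11 is a quadratic non-residue mod 29. As a residue in [0, p-1] the value is 28.
11^14 mod 29 = 28

28


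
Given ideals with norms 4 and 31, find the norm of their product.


N(IJ) = N(I) * N(J)
= 4 * 31
= 124

124


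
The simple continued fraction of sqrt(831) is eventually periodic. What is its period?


Run the CF algorithm for sqrt(831).
a_0 = floor(sqrt(831)) = 28; set m_0=0, q_0=1.
Recurrence: m' = q*a - m,  q' = (d - m'^2)/q,  a' = floor((a_0 + m')/q').
  step 1: m=28, q=47, a=1
  step 2: m=19, q=10, a=4
  step 3: m=21, q=39, a=1
  step 4: m=18, q=13, a=3
  step 5: m=21, q=30, a=1
  step 6: m=9, q=25, a=1
  step 7: m=16, q=23, a=1
  step 8: m=7, q=34, a=1
  step 9: m=27, q=3, a=18
  step 10: m=27, q=34, a=1
  step 11: m=7, q=23, a=1
  step 12: m=16, q=25, a=1
  step 13: m=9, q=30, a=1
  step 14: m=21, q=13, a=3
  step 15: m=18, q=39, a=1
  step 16: m=21, q=10, a=4
  step 17: m=19, q=47, a=1
  step 18: m=28, q=1, a=56
a_18 = 2*a_0 = 56, so the period closes here.
sqrt(831) = [28; 1, 4, 1, 3, 1, 1, 1, 1, 18, 1, 1, 1, 1, 3, 1, 4, 1, 56]
Period length = 18

18


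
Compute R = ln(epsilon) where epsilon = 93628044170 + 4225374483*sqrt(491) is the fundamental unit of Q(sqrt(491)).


epsilon = 93628044170 + 4225374483*sqrt(491)
= 1.8726e+11
R = ln(1.8726e+11)
= 25.9557

25.9557


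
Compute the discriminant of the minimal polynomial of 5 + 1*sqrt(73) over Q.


The element 5 + 1*sqrt(73) has minimal polynomial:
x^2 - 10*x - 48
Discriminant = (-10)^2 - 4*(-48)
= 100 + 192
= 292

292


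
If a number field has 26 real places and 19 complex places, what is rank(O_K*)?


By Dirichlet's unit theorem:
rank = r1 + r2 - 1
= 26 + 19 - 1
= 44

44


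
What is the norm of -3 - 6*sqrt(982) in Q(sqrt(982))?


N(a + b*sqrt(d)) = a^2 - d*b^2
= (-3)^2 - (982)*(-6)^2
= 9 - 35352
= -35343

-35343


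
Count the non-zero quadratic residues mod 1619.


For prime p, the number of non-zero quadratic residues is (p-1)/2.
= (1619-1)/2
= 809

809


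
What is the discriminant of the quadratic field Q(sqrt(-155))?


For K = Q(sqrt(d)) with d squarefree: disc(K) = d if d = 1 mod 4, and disc(K) = 4d if d = 2 or 3 mod 4.
Here d = -155, and d mod 4 = 1.
d = 1 mod 4 (O_K = Z[(1+sqrt(d))/2]), so disc(K) = d = -155

-155


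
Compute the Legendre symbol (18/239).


p = 239 is prime, so compute (18/239) with the reciprocity algorithm (Jacobi-symbol steps: pull out 2s via (2/n), flip via reciprocity, reduce):
  pull out 2: (2/239) = +1  (since 239 mod 8 = 7)
  reciprocity: (9/239) -> +(239/9)
  reduce: (5/9)
  reciprocity: (5/9) -> +(9/5)
  reduce: (4/5)
  pull out 2: (2/5) = -1  (since 5 mod 8 = 5)
  pull out 2: (2/5) = -1  (since 5 mod 8 = 5)
  (1/5) = 1
Product of signs = 1
(18/239) = 1

1


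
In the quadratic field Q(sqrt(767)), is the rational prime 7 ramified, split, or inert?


K = Q(sqrt(767)). Since d mod 4 = 3, disc(K) = 3068.
Check p | disc: 3068 mod 7 = 2.
p does not divide disc. Compute Legendre symbol (d/p):
4^((7-1)/2) mod 7 = 1
(d/p) = 1, so p splits: (p) = P*P' with e=1, f=1, g=2.
Therefore p is split.

split


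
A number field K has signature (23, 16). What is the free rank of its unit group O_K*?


By Dirichlet's unit theorem:
rank = r1 + r2 - 1
= 23 + 16 - 1
= 38

38


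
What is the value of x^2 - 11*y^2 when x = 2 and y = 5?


x^2 - d*y^2
= 2^2 - 11*5^2
= 4 - 275
= -271

-271


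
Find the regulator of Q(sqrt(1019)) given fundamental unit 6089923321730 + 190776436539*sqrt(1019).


epsilon = 6089923321730 + 190776436539*sqrt(1019)
= 1.2180e+13
R = ln(1.2180e+13)
= 30.1308

30.1308


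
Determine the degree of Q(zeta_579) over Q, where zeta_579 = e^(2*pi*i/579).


The degree equals Euler's totient phi(579).
579 = 3 * 193
phi(579) = 384

384


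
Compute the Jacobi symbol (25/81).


Compute (25/81) via quadratic reciprocity:
  reciprocity: (25/81) -> +(81/25)
  reduce: (6/25)
  pull out 2: (2/25) = +1  (since 25 mod 8 = 1)
  reciprocity: (3/25) -> +(25/3)
  reduce: (1/3)
  (1/3) = 1
Product of signs = 1

1


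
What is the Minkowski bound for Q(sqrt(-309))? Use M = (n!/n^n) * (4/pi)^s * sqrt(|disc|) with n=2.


d = -309, d mod 4 = 3, so disc(K) = 4d = -1236; |disc(K)| = 1236
Imaginary quadratic field, so n = 2, s = r2 = 1, r1 = 0
M = (n!/n^n) * (4/pi)^s * sqrt(|disc(K)|) = (2!/2^2) * (4/pi)^1 * sqrt(1236)
= 0.5 * 1.273240 * 35.156792
= 22.3815

22.3815


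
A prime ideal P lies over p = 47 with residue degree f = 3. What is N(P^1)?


N(P^a) = p^(a*f)
= 47^(1*3)
= 47^3
= 103823

103823


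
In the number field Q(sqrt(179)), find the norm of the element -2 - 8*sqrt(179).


N(a + b*sqrt(d)) = a^2 - d*b^2
= (-2)^2 - (179)*(-8)^2
= 4 - 11456
= -11452

-11452


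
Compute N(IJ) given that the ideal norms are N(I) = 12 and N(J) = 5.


N(IJ) = N(I) * N(J)
= 12 * 5
= 60

60


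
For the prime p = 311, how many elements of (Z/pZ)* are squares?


For prime p, the number of non-zero quadratic residues is (p-1)/2.
= (311-1)/2
= 155

155


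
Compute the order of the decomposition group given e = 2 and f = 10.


|D_P| = e * f
= 2 * 10
= 20

20


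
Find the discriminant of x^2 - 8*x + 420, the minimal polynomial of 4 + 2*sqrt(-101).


The element 4 + 2*sqrt(-101) has minimal polynomial:
x^2 - 8*x + 420
Discriminant = (-8)^2 - 4*(420)
= 64 - 1680
= -1616

-1616


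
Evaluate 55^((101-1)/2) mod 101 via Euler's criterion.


p = 101 is prime and the exponent is (p-1)/2 = 50, so by Euler's criterion 55^50 = (55/101) = +1 or -1 mod 101.
Compute by square-and-multiply:
  50 = 32 + 16 + 2 (binary 110010)
  Repeated squaring mod 101: 55^1 = 55, 55^2 = 96, 55^4 = 25, 55^8 = 19, 55^16 = 58, 55^32 = 31
  55^50 = 55^32 * 55^16 * 55^2 = 31 * 58 * 96 mod 101
    31 * 58 = 1798 = 81 mod 101
    81 * 96 = 7776 = 100 mod 101
  55^50 = 100 mod 101
Result 100 = p - 1 = -1 mod 101: 55 is a quadratic non-residue mod 101. As a residue in [0, p-1] the value is 100.
55^50 mod 101 = 100

100


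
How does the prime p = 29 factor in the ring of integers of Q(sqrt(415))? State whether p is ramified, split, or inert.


K = Q(sqrt(415)). Since d mod 4 = 3, disc(K) = 1660.
Check p | disc: 1660 mod 29 = 7.
p does not divide disc. Compute Legendre symbol (d/p):
9^((29-1)/2) mod 29 = 1
(d/p) = 1, so p splits: (p) = P*P' with e=1, f=1, g=2.
Therefore p is split.

split


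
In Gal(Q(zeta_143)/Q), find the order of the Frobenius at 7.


The Frobenius at p in Gal(Q(zeta_n)/Q) = (Z/nZ)* is the class of p, so its order is ord_143(7), the smallest k >= 1 with 7^k = 1 mod 143.
n = 143 = 11 * 13, phi(143) = 120; the order divides phi(n).
Divisors of 120: 1, 2, 3, 4, 5, 6, 8, 10, 12, 15, 20, 24, 30, 40, 60, 120
Repeated squaring mod 143: 7^1 = 7, 7^2 = 49, 7^4 = 113, 7^8 = 42, 7^16 = 48, 7^32 = 16, 7^64 = 113
Test divisors in increasing order:
  k=1: 7^1 = 7 mod 143
  k=2: 7^2 = 49 mod 143
  k=3: 7^3 = 49 * 7 = 57 mod 143
  k=4: 7^4 = 113 mod 143
  k=5: 7^5 = 113 * 7 = 76 mod 143
  k=6: 7^6 = 113 * 49 = 103 mod 143
  k=8: 7^8 = 42 mod 143
  k=10: 7^10 = 42 * 49 = 56 mod 143
  k=12: 7^12 = 42 * 113 = 27 mod 143
  k=15: 7^15 = 42 * 113 * 49 * 7 = 109 mod 143
  k=20: 7^20 = 48 * 113 = 133 mod 143
  k=24: 7^24 = 48 * 42 = 14 mod 143
  k=30: 7^30 = 48 * 42 * 113 * 49 = 12 mod 143
  k=40: 7^40 = 16 * 42 = 100 mod 143
  k=60: 7^60 = 16 * 48 * 42 * 113 = 1 mod 143  <- first divisor giving 1
Order = 60

60


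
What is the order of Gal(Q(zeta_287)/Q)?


|Gal(Q(zeta_287)/Q)| = phi(287)
= 240

240


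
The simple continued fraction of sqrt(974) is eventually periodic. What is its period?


Run the CF algorithm for sqrt(974).
a_0 = floor(sqrt(974)) = 31; set m_0=0, q_0=1.
Recurrence: m' = q*a - m,  q' = (d - m'^2)/q,  a' = floor((a_0 + m')/q').
  step 1: m=31, q=13, a=4
  step 2: m=21, q=41, a=1
  step 3: m=20, q=14, a=3
  step 4: m=22, q=35, a=1
  step 5: m=13, q=23, a=1
  step 6: m=10, q=38, a=1
  step 7: m=28, q=5, a=11
  step 8: m=27, q=49, a=1
  step 9: m=22, q=10, a=5
  step 10: m=28, q=19, a=3
  step 11: m=29, q=7, a=8
  step 12: m=27, q=35, a=1
  step 13: m=8, q=26, a=1
  step 14: m=18, q=25, a=1
  step 15: m=7, q=37, a=1
  step 16: m=30, q=2, a=30
  step 17: m=30, q=37, a=1
  step 18: m=7, q=25, a=1
  step 19: m=18, q=26, a=1
  step 20: m=8, q=35, a=1
  step 21: m=27, q=7, a=8
  step 22: m=29, q=19, a=3
  step 23: m=28, q=10, a=5
  step 24: m=22, q=49, a=1
  step 25: m=27, q=5, a=11
  step 26: m=28, q=38, a=1
  step 27: m=10, q=23, a=1
  step 28: m=13, q=35, a=1
  step 29: m=22, q=14, a=3
  step 30: m=20, q=41, a=1
  step 31: m=21, q=13, a=4
  step 32: m=31, q=1, a=62
a_32 = 2*a_0 = 62, so the period closes here.
sqrt(974) = [31; 4, 1, 3, 1, 1, 1, 11, 1, 5, 3, 8, 1, 1, 1, 1, 30, 1, 1, 1, 1, 8, 3, 5, 1, 11, 1, 1, 1, 3, 1, 4, 62]
Period length = 32

32


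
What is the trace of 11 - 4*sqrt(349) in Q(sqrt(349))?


Tr(a + b*sqrt(d)) = (a + b*sqrt(d)) + (a - b*sqrt(d)) = 2a
= 2 * (11)
= 22

22


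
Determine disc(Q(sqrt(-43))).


For K = Q(sqrt(d)) with d squarefree: disc(K) = d if d = 1 mod 4, and disc(K) = 4d if d = 2 or 3 mod 4.
Here d = -43, and d mod 4 = 1.
d = 1 mod 4 (O_K = Z[(1+sqrt(d))/2]), so disc(K) = d = -43

-43


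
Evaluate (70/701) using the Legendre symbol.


p = 701 is prime, so compute (70/701) with the reciprocity algorithm (Jacobi-symbol steps: pull out 2s via (2/n), flip via reciprocity, reduce):
  pull out 2: (2/701) = -1  (since 701 mod 8 = 5)
  reciprocity: (35/701) -> +(701/35)
  reduce: (1/35)
  (1/35) = 1
Product of signs = -1
(70/701) = -1

-1


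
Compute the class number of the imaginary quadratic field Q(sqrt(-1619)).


K = Q(sqrt(-1619)). d mod 4 = 1, so D = disc(K) = d = -1619
h(K) equals the number of primitive reduced positive-definite forms (a, b, c) = a*x^2 + b*x*y + c*y^2 with b^2 - 4ac = D,
where reduced means |b| <= a <= c, with b >= 0 whenever |b| = a or a = c, and primitive means gcd(a, b, c) = 1.
Reduced forces 3a^2 <= |D| = 1619, so 1 <= a <= 23; b must have the parity of D, and c = (b^2 - D)/(4a) must be an integer >= a.
Enumerate a = 1..23, b in [-a, a]:
  a=1: (1, 1, 405)  [1]
  a=2: none
  a=3: (3, -1, 135), (3, 1, 135)  [2]
  a=4: none
  a=5: (5, -1, 81), (5, 1, 81)  [2]
  a=6..8: none
  a=9: (9, -1, 45), (9, 1, 45)  [2]
  a=10: none
  a=11: (11, -3, 37), (11, 3, 37)  [2]
  a=12..14: none
  a=15: (15, -11, 29), (15, -1, 27), (15, 1, 27), (15, 11, 29)  [4]
  a=16: none
  a=17: (17, -9, 25), (17, 9, 25)  [2]
  a=18..23: none
Total reduced forms: 1 + 2 + 2 + 2 + 2 + 4 + 2 = 15
h = 15

15


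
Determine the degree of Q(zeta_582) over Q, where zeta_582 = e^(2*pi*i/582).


The degree equals Euler's totient phi(582).
582 = 2 * 3 * 97
phi(582) = 192

192


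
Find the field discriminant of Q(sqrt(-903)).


For K = Q(sqrt(d)) with d squarefree: disc(K) = d if d = 1 mod 4, and disc(K) = 4d if d = 2 or 3 mod 4.
Here d = -903, and d mod 4 = 1.
d = 1 mod 4 (O_K = Z[(1+sqrt(d))/2]), so disc(K) = d = -903

-903


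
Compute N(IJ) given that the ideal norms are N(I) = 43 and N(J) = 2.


N(IJ) = N(I) * N(J)
= 43 * 2
= 86

86


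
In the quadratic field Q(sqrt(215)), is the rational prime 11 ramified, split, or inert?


K = Q(sqrt(215)). Since d mod 4 = 3, disc(K) = 860.
Check p | disc: 860 mod 11 = 2.
p does not divide disc. Compute Legendre symbol (d/p):
6^((11-1)/2) mod 11 = -1
(d/p) = -1, so p is inert: (p) stays prime with e=1, f=2, g=1.
Therefore p is inert.

inert


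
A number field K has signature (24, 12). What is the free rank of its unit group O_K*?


By Dirichlet's unit theorem:
rank = r1 + r2 - 1
= 24 + 12 - 1
= 35

35


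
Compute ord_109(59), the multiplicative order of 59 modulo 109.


We want ord_109(59), the smallest k >= 1 with 59^k = 1 mod 109.
n = 109 = 109, phi(109) = 108; the order divides phi(n).
Divisors of 108: 1, 2, 3, 4, 6, 9, 12, 18, 27, 36, 54, 108
Repeated squaring mod 109: 59^1 = 59, 59^2 = 102, 59^4 = 49, 59^8 = 3, 59^16 = 9, 59^32 = 81, 59^64 = 21
Test divisors in increasing order:
  k=1: 59^1 = 59 mod 109
  k=2: 59^2 = 102 mod 109
  k=3: 59^3 = 102 * 59 = 23 mod 109
  k=4: 59^4 = 49 mod 109
  k=6: 59^6 = 49 * 102 = 93 mod 109
  k=9: 59^9 = 3 * 59 = 68 mod 109
  k=12: 59^12 = 3 * 49 = 38 mod 109
  k=18: 59^18 = 9 * 102 = 46 mod 109
  k=27: 59^27 = 9 * 3 * 102 * 59 = 76 mod 109
  k=36: 59^36 = 81 * 49 = 45 mod 109
  k=54: 59^54 = 81 * 9 * 49 * 102 = 108 mod 109
  k=108: 59^108 = 21 * 81 * 3 * 49 = 1 mod 109  <- first divisor giving 1
Order = 108

108


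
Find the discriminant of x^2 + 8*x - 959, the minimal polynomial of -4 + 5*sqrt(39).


The element -4 + 5*sqrt(39) has minimal polynomial:
x^2 + 8*x - 959
Discriminant = (8)^2 - 4*(-959)
= 64 + 3836
= 3900

3900


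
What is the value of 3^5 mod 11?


p = 11 is prime and the exponent is (p-1)/2 = 5, so by Euler's criterion 3^5 = (3/11) = +1 or -1 mod 11.
Compute by square-and-multiply:
  5 = 4 + 1 (binary 101)
  Repeated squaring mod 11: 3^1 = 3, 3^2 = 9, 3^4 = 4
  3^5 = 3^4 * 3^1 = 4 * 3 mod 11
    4 * 3 = 12 = 1 mod 11
  3^5 = 1 mod 11
Result 1: 3 is a quadratic residue mod 11.
3^5 mod 11 = 1

1


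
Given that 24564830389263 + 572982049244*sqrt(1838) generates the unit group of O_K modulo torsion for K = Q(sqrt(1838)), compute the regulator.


epsilon = 24564830389263 + 572982049244*sqrt(1838)
= 4.9130e+13
R = ln(4.9130e+13)
= 31.5255

31.5255


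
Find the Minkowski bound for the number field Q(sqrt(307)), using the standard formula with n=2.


d = 307, d mod 4 = 3, so disc(K) = 4d = 1228; |disc(K)| = 1228
Real quadratic field, so n = 2, s = r2 = 0, r1 = 2
M = (n!/n^n) * (4/pi)^s * sqrt(|disc(K)|) = (2!/2^2) * (4/pi)^0 * sqrt(1228)
= 0.5 * 1.000000 * 35.042831
= 17.5214

17.5214


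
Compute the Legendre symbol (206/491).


p = 491 is prime, so compute (206/491) with the reciprocity algorithm (Jacobi-symbol steps: pull out 2s via (2/n), flip via reciprocity, reduce):
  pull out 2: (2/491) = -1  (since 491 mod 8 = 3)
  reciprocity: (103/491) -> -(491/103)
  reduce: (79/103)
  reciprocity: (79/103) -> -(103/79)
  reduce: (24/79)
  pull out 2: (2/79) = +1  (since 79 mod 8 = 7)
  pull out 2: (2/79) = +1  (since 79 mod 8 = 7)
  pull out 2: (2/79) = +1  (since 79 mod 8 = 7)
  reciprocity: (3/79) -> -(79/3)
  reduce: (1/3)
  (1/3) = 1
Product of signs = 1
(206/491) = 1

1


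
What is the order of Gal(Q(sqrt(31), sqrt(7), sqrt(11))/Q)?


The 3 square roots of distinct primes are multiplicatively independent over Q,
so [K:Q] = 2^3 and Gal(K/Q) is isomorphic to (Z/2Z)^3.
|Gal| = 2^3 = 8

8


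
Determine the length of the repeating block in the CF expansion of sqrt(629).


Run the CF algorithm for sqrt(629).
a_0 = floor(sqrt(629)) = 25; set m_0=0, q_0=1.
Recurrence: m' = q*a - m,  q' = (d - m'^2)/q,  a' = floor((a_0 + m')/q').
  step 1: m=25, q=4, a=12
  step 2: m=23, q=25, a=1
  step 3: m=2, q=25, a=1
  step 4: m=23, q=4, a=12
  step 5: m=25, q=1, a=50
a_5 = 2*a_0 = 50, so the period closes here.
sqrt(629) = [25; 12, 1, 1, 12, 50]
Period length = 5

5


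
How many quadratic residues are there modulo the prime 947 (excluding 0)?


For prime p, the number of non-zero quadratic residues is (p-1)/2.
= (947-1)/2
= 473

473


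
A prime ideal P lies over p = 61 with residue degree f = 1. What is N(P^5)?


N(P^a) = p^(a*f)
= 61^(5*1)
= 61^5
= 844596301

844596301


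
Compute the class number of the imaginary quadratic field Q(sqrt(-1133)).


K = Q(sqrt(-1133)). d mod 4 = 3, so D = disc(K) = 4d = -4532
h(K) equals the number of primitive reduced positive-definite forms (a, b, c) = a*x^2 + b*x*y + c*y^2 with b^2 - 4ac = D,
where reduced means |b| <= a <= c, with b >= 0 whenever |b| = a or a = c, and primitive means gcd(a, b, c) = 1.
Reduced forces 3a^2 <= |D| = 4532, so 1 <= a <= 38; b must have the parity of D, and c = (b^2 - D)/(4a) must be an integer >= a.
Enumerate a = 1..38, b in [-a, a]:
  a=1: (1, 0, 1133)  [1]
  a=2: (2, 2, 567)  [1]
  a=3: (3, -2, 378), (3, 2, 378)  [2]
  a=4..5: none
  a=6: (6, -2, 189), (6, 2, 189)  [2]
  a=7: (7, -2, 162), (7, 2, 162)  [2]
  a=8: none
  a=9: (9, -2, 126), (9, 2, 126)  [2]
  a=10: none
  a=11: (11, 0, 103)  [1]
  a=12..13: none
  a=14: (14, -2, 81), (14, 2, 81)  [2]
  a=15..17: none
  a=18: (18, -2, 63), (18, 2, 63)  [2]
  a=19: (19, -16, 63), (19, 16, 63)  [2]
  a=20: none
  a=21: (21, -16, 57), (21, -2, 54), (21, 2, 54), (21, 16, 57)  [4]
  a=22: (22, 22, 57)  [1]
  a=23..26: none
  a=27: (27, -2, 42), (27, 2, 42)  [2]
  a=28..30: none
  a=31: (31, -26, 42), (31, 26, 42)  [2]
  a=32: none
  a=33: (33, -22, 38), (33, 22, 38)  [2]
  a=34..38: none
Total reduced forms: 1 + 1 + 2 + 2 + 2 + 2 + 1 + 2 + 2 + 2 + 4 + 1 + 2 + 2 + 2 = 28
h = 28

28


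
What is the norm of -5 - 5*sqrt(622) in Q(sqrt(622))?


N(a + b*sqrt(d)) = a^2 - d*b^2
= (-5)^2 - (622)*(-5)^2
= 25 - 15550
= -15525

-15525


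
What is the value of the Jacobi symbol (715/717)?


Compute (715/717) via quadratic reciprocity:
  reciprocity: (715/717) -> +(717/715)
  reduce: (2/715)
  pull out 2: (2/715) = -1  (since 715 mod 8 = 3)
  (1/715) = 1
Product of signs = -1

-1


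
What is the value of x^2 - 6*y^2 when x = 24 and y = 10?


x^2 - d*y^2
= 24^2 - 6*10^2
= 576 - 600
= -24

-24


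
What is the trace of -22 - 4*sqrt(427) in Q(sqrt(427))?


Tr(a + b*sqrt(d)) = (a + b*sqrt(d)) + (a - b*sqrt(d)) = 2a
= 2 * (-22)
= -44

-44


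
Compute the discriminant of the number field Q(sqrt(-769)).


For K = Q(sqrt(d)) with d squarefree: disc(K) = d if d = 1 mod 4, and disc(K) = 4d if d = 2 or 3 mod 4.
Here d = -769, and d mod 4 = 3.
d = 3 mod 4, not 1 (O_K = Z[sqrt(d)]), so disc(K) = 4d = 4 * (-769) = -3076

-3076


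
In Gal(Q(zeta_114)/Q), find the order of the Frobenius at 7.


The Frobenius at p in Gal(Q(zeta_n)/Q) = (Z/nZ)* is the class of p, so its order is ord_114(7), the smallest k >= 1 with 7^k = 1 mod 114.
n = 114 = 2 * 3 * 19, phi(114) = 36; the order divides phi(n).
Divisors of 36: 1, 2, 3, 4, 6, 9, 12, 18, 36
Repeated squaring mod 114: 7^1 = 7, 7^2 = 49, 7^4 = 7, 7^8 = 49, 7^16 = 7, 7^32 = 49
Test divisors in increasing order:
  k=1: 7^1 = 7 mod 114
  k=2: 7^2 = 49 mod 114
  k=3: 7^3 = 49 * 7 = 1 mod 114  <- first divisor giving 1
Order = 3

3


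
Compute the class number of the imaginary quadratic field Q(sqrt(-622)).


K = Q(sqrt(-622)). d mod 4 = 2, so D = disc(K) = 4d = -2488
h(K) equals the number of primitive reduced positive-definite forms (a, b, c) = a*x^2 + b*x*y + c*y^2 with b^2 - 4ac = D,
where reduced means |b| <= a <= c, with b >= 0 whenever |b| = a or a = c, and primitive means gcd(a, b, c) = 1.
Reduced forces 3a^2 <= |D| = 2488, so 1 <= a <= 28; b must have the parity of D, and c = (b^2 - D)/(4a) must be an integer >= a.
Enumerate a = 1..28, b in [-a, a]:
  a=1: (1, 0, 622)  [1]
  a=2: (2, 0, 311)  [1]
  a=3..6: none
  a=7: (7, -2, 89), (7, 2, 89)  [2]
  a=8..10: none
  a=11: (11, -8, 58), (11, 8, 58)  [2]
  a=12..13: none
  a=14: (14, -12, 47), (14, 12, 47)  [2]
  a=15..18: none
  a=19: (19, -18, 37), (19, 18, 37)  [2]
  a=20..21: none
  a=22: (22, -8, 29), (22, 8, 29)  [2]
  a=23..28: none
Total reduced forms: 1 + 1 + 2 + 2 + 2 + 2 + 2 = 12
h = 12

12


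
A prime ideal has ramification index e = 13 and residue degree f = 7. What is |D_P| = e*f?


|D_P| = e * f
= 13 * 7
= 91

91


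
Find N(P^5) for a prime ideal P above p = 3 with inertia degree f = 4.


N(P^a) = p^(a*f)
= 3^(5*4)
= 3^20
= 3486784401

3486784401


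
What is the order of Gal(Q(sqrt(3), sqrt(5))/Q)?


The 2 square roots of distinct primes are multiplicatively independent over Q,
so [K:Q] = 2^2 and Gal(K/Q) is isomorphic to (Z/2Z)^2.
|Gal| = 2^2 = 4

4


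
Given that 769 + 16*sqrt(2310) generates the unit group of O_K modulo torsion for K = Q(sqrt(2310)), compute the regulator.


epsilon = 769 + 16*sqrt(2310)
= 1537.9993
R = ln(1537.9993)
= 7.3382

7.3382


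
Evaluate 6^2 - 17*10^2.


x^2 - d*y^2
= 6^2 - 17*10^2
= 36 - 1700
= -1664

-1664


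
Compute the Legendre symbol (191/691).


p = 691 is prime, so compute (191/691) with the reciprocity algorithm (Jacobi-symbol steps: pull out 2s via (2/n), flip via reciprocity, reduce):
  reciprocity: (191/691) -> -(691/191)
  reduce: (118/191)
  pull out 2: (2/191) = +1  (since 191 mod 8 = 7)
  reciprocity: (59/191) -> -(191/59)
  reduce: (14/59)
  pull out 2: (2/59) = -1  (since 59 mod 8 = 3)
  reciprocity: (7/59) -> -(59/7)
  reduce: (3/7)
  reciprocity: (3/7) -> -(7/3)
  reduce: (1/3)
  (1/3) = 1
Product of signs = -1
(191/691) = -1

-1


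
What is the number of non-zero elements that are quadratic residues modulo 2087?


For prime p, the number of non-zero quadratic residues is (p-1)/2.
= (2087-1)/2
= 1043

1043


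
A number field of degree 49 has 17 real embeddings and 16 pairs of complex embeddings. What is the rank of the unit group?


By Dirichlet's unit theorem:
rank = r1 + r2 - 1
= 17 + 16 - 1
= 32

32


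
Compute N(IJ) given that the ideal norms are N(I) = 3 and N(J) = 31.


N(IJ) = N(I) * N(J)
= 3 * 31
= 93

93


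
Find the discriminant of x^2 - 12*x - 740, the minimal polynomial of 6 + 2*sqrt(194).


The element 6 + 2*sqrt(194) has minimal polynomial:
x^2 - 12*x - 740
Discriminant = (-12)^2 - 4*(-740)
= 144 + 2960
= 3104

3104


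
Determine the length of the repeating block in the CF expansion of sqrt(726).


Run the CF algorithm for sqrt(726).
a_0 = floor(sqrt(726)) = 26; set m_0=0, q_0=1.
Recurrence: m' = q*a - m,  q' = (d - m'^2)/q,  a' = floor((a_0 + m')/q').
  step 1: m=26, q=50, a=1
  step 2: m=24, q=3, a=16
  step 3: m=24, q=50, a=1
  step 4: m=26, q=1, a=52
a_4 = 2*a_0 = 52, so the period closes here.
sqrt(726) = [26; 1, 16, 1, 52]
Period length = 4

4


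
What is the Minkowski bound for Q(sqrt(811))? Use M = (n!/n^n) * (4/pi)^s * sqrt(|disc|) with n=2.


d = 811, d mod 4 = 3, so disc(K) = 4d = 3244; |disc(K)| = 3244
Real quadratic field, so n = 2, s = r2 = 0, r1 = 2
M = (n!/n^n) * (4/pi)^s * sqrt(|disc(K)|) = (2!/2^2) * (4/pi)^0 * sqrt(3244)
= 0.5 * 1.000000 * 56.956123
= 28.4781

28.4781


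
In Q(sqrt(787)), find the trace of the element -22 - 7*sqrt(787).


Tr(a + b*sqrt(d)) = (a + b*sqrt(d)) + (a - b*sqrt(d)) = 2a
= 2 * (-22)
= -44

-44


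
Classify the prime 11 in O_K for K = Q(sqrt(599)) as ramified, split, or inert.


K = Q(sqrt(599)). Since d mod 4 = 3, disc(K) = 2396.
Check p | disc: 2396 mod 11 = 9.
p does not divide disc. Compute Legendre symbol (d/p):
5^((11-1)/2) mod 11 = 1
(d/p) = 1, so p splits: (p) = P*P' with e=1, f=1, g=2.
Therefore p is split.

split


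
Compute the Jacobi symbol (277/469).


Compute (277/469) via quadratic reciprocity:
  reciprocity: (277/469) -> +(469/277)
  reduce: (192/277)
  pull out 2: (2/277) = -1  (since 277 mod 8 = 5)
  pull out 2: (2/277) = -1  (since 277 mod 8 = 5)
  pull out 2: (2/277) = -1  (since 277 mod 8 = 5)
  pull out 2: (2/277) = -1  (since 277 mod 8 = 5)
  pull out 2: (2/277) = -1  (since 277 mod 8 = 5)
  pull out 2: (2/277) = -1  (since 277 mod 8 = 5)
  reciprocity: (3/277) -> +(277/3)
  reduce: (1/3)
  (1/3) = 1
Product of signs = 1

1


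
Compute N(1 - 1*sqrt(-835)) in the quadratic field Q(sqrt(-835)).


N(a + b*sqrt(d)) = a^2 - d*b^2
= (1)^2 - (-835)*(-1)^2
= 1 + 835
= 836

836


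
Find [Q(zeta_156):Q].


The degree equals Euler's totient phi(156).
156 = 2^2 * 3 * 13
phi(156) = 48

48


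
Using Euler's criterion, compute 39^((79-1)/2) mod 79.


p = 79 is prime and the exponent is (p-1)/2 = 39, so by Euler's criterion 39^39 = (39/79) = +1 or -1 mod 79.
Compute by square-and-multiply:
  39 = 32 + 4 + 2 + 1 (binary 100111)
  Repeated squaring mod 79: 39^1 = 39, 39^2 = 20, 39^4 = 5, 39^8 = 25, 39^16 = 72, 39^32 = 49
  39^39 = 39^32 * 39^4 * 39^2 * 39^1 = 49 * 5 * 20 * 39 mod 79
    49 * 5 = 245 = 8 mod 79
    8 * 20 = 160 = 2 mod 79
    2 * 39 = 78 = 78 mod 79
  39^39 = 78 mod 79
Result 78 = p - 1 = -1 mod 79: 39 is a quadratic non-residue mod 79. As a residue in [0, p-1] the value is 78.
39^39 mod 79 = 78

78


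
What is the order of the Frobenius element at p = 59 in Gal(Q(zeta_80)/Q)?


The Frobenius at p in Gal(Q(zeta_n)/Q) = (Z/nZ)* is the class of p, so its order is ord_80(59), the smallest k >= 1 with 59^k = 1 mod 80.
n = 80 = 2^4 * 5, phi(80) = 32; the order divides phi(n).
Divisors of 32: 1, 2, 4, 8, 16, 32
Repeated squaring mod 80: 59^1 = 59, 59^2 = 41, 59^4 = 1, 59^8 = 1, 59^16 = 1, 59^32 = 1
Test divisors in increasing order:
  k=1: 59^1 = 59 mod 80
  k=2: 59^2 = 41 mod 80
  k=4: 59^4 = 1 mod 80  <- first divisor giving 1
Order = 4

4


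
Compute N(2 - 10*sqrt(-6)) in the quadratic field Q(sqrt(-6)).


N(a + b*sqrt(d)) = a^2 - d*b^2
= (2)^2 - (-6)*(-10)^2
= 4 + 600
= 604

604


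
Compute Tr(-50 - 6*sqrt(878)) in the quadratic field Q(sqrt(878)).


Tr(a + b*sqrt(d)) = (a + b*sqrt(d)) + (a - b*sqrt(d)) = 2a
= 2 * (-50)
= -100

-100


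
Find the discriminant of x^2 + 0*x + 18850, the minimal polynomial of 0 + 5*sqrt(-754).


The element 0 + 5*sqrt(-754) has minimal polynomial:
x^2 + 0*x + 18850
Discriminant = (0)^2 - 4*(18850)
= 0 - 75400
= -75400

-75400


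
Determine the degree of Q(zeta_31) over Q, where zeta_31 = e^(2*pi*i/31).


The degree equals Euler's totient phi(31).
31 = 31
phi(31) = 30

30


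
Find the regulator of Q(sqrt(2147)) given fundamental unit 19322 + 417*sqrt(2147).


epsilon = 19322 + 417*sqrt(2147)
= 38644.0000
R = ln(38644.0000)
= 10.5621

10.5621


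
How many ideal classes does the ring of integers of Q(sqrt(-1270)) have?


K = Q(sqrt(-1270)). d mod 4 = 2, so D = disc(K) = 4d = -5080
h(K) equals the number of primitive reduced positive-definite forms (a, b, c) = a*x^2 + b*x*y + c*y^2 with b^2 - 4ac = D,
where reduced means |b| <= a <= c, with b >= 0 whenever |b| = a or a = c, and primitive means gcd(a, b, c) = 1.
Reduced forces 3a^2 <= |D| = 5080, so 1 <= a <= 41; b must have the parity of D, and c = (b^2 - D)/(4a) must be an integer >= a.
Enumerate a = 1..41, b in [-a, a]:
  a=1: (1, 0, 1270)  [1]
  a=2: (2, 0, 635)  [1]
  a=3..4: none
  a=5: (5, 0, 254)  [1]
  a=6: none
  a=7: (7, -4, 182), (7, 4, 182)  [2]
  a=8..9: none
  a=10: (10, 0, 127)  [1]
  a=11..12: none
  a=13: (13, -4, 98), (13, 4, 98)  [2]
  a=14: (14, -4, 91), (14, 4, 91)  [2]
  a=15..22: none
  a=23: (23, -16, 58), (23, 16, 58)  [2]
  a=24..25: none
  a=26: (26, -4, 49), (26, 4, 49)  [2]
  a=27..28: none
  a=29: (29, -16, 46), (29, 16, 46)  [2]
  a=30: none
  a=31: (31, -2, 41), (31, 2, 41)  [2]
  a=32..34: none
  a=35: (35, -10, 37), (35, 10, 37)  [2]
  a=36..41: none
Total reduced forms: 1 + 1 + 1 + 2 + 1 + 2 + 2 + 2 + 2 + 2 + 2 + 2 = 20
h = 20

20


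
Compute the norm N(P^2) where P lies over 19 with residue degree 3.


N(P^a) = p^(a*f)
= 19^(2*3)
= 19^6
= 47045881

47045881


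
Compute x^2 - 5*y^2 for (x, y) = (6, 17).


x^2 - d*y^2
= 6^2 - 5*17^2
= 36 - 1445
= -1409

-1409


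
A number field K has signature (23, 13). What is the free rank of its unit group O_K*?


By Dirichlet's unit theorem:
rank = r1 + r2 - 1
= 23 + 13 - 1
= 35

35


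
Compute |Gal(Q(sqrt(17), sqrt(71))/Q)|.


The 2 square roots of distinct primes are multiplicatively independent over Q,
so [K:Q] = 2^2 and Gal(K/Q) is isomorphic to (Z/2Z)^2.
|Gal| = 2^2 = 4

4


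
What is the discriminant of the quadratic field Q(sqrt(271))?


For K = Q(sqrt(d)) with d squarefree: disc(K) = d if d = 1 mod 4, and disc(K) = 4d if d = 2 or 3 mod 4.
Here d = 271, and d mod 4 = 3.
d = 3 mod 4, not 1 (O_K = Z[sqrt(d)]), so disc(K) = 4d = 4 * (271) = 1084

1084


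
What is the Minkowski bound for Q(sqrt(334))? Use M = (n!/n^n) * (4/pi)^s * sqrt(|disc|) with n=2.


d = 334, d mod 4 = 2, so disc(K) = 4d = 1336; |disc(K)| = 1336
Real quadratic field, so n = 2, s = r2 = 0, r1 = 2
M = (n!/n^n) * (4/pi)^s * sqrt(|disc(K)|) = (2!/2^2) * (4/pi)^0 * sqrt(1336)
= 0.5 * 1.000000 * 36.551334
= 18.2757

18.2757


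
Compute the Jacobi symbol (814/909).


Compute (814/909) via quadratic reciprocity:
  pull out 2: (2/909) = -1  (since 909 mod 8 = 5)
  reciprocity: (407/909) -> +(909/407)
  reduce: (95/407)
  reciprocity: (95/407) -> -(407/95)
  reduce: (27/95)
  reciprocity: (27/95) -> -(95/27)
  reduce: (14/27)
  pull out 2: (2/27) = -1  (since 27 mod 8 = 3)
  reciprocity: (7/27) -> -(27/7)
  reduce: (6/7)
  pull out 2: (2/7) = +1  (since 7 mod 8 = 7)
  reciprocity: (3/7) -> -(7/3)
  reduce: (1/3)
  (1/3) = 1
Product of signs = 1

1


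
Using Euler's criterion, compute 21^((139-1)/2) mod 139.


p = 139 is prime and the exponent is (p-1)/2 = 69, so by Euler's criterion 21^69 = (21/139) = +1 or -1 mod 139.
Compute by square-and-multiply:
  69 = 64 + 4 + 1 (binary 1000101)
  Repeated squaring mod 139: 21^1 = 21, 21^2 = 24, 21^4 = 20, 21^8 = 122, 21^16 = 11, 21^32 = 121, 21^64 = 46
  21^69 = 21^64 * 21^4 * 21^1 = 46 * 20 * 21 mod 139
    46 * 20 = 920 = 86 mod 139
    86 * 21 = 1806 = 138 mod 139
  21^69 = 138 mod 139
Result 138 = p - 1 = -1 mod 139: 21 is a quadratic non-residue mod 139. As a residue in [0, p-1] the value is 138.
21^69 mod 139 = 138

138


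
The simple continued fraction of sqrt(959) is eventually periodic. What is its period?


Run the CF algorithm for sqrt(959).
a_0 = floor(sqrt(959)) = 30; set m_0=0, q_0=1.
Recurrence: m' = q*a - m,  q' = (d - m'^2)/q,  a' = floor((a_0 + m')/q').
  step 1: m=30, q=59, a=1
  step 2: m=29, q=2, a=29
  step 3: m=29, q=59, a=1
  step 4: m=30, q=1, a=60
a_4 = 2*a_0 = 60, so the period closes here.
sqrt(959) = [30; 1, 29, 1, 60]
Period length = 4

4


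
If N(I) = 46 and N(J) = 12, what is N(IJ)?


N(IJ) = N(I) * N(J)
= 46 * 12
= 552

552


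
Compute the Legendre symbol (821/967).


p = 967 is prime, so compute (821/967) with the reciprocity algorithm (Jacobi-symbol steps: pull out 2s via (2/n), flip via reciprocity, reduce):
  reciprocity: (821/967) -> +(967/821)
  reduce: (146/821)
  pull out 2: (2/821) = -1  (since 821 mod 8 = 5)
  reciprocity: (73/821) -> +(821/73)
  reduce: (18/73)
  pull out 2: (2/73) = +1  (since 73 mod 8 = 1)
  reciprocity: (9/73) -> +(73/9)
  reduce: (1/9)
  (1/9) = 1
Product of signs = -1
(821/967) = -1

-1


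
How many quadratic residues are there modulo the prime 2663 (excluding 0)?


For prime p, the number of non-zero quadratic residues is (p-1)/2.
= (2663-1)/2
= 1331

1331


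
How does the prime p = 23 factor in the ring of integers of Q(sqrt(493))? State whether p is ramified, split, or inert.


K = Q(sqrt(493)). Since d mod 4 = 1, disc(K) = 493.
Check p | disc: 493 mod 23 = 10.
p does not divide disc. Compute Legendre symbol (d/p):
10^((23-1)/2) mod 23 = -1
(d/p) = -1, so p is inert: (p) stays prime with e=1, f=2, g=1.
Therefore p is inert.

inert


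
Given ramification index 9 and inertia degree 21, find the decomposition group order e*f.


|D_P| = e * f
= 9 * 21
= 189

189


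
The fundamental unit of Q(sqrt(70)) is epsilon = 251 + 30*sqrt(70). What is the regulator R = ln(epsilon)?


epsilon = 251 + 30*sqrt(70)
= 501.9980
R = ln(501.9980)
= 6.2186

6.2186


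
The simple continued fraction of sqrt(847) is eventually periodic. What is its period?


Run the CF algorithm for sqrt(847).
a_0 = floor(sqrt(847)) = 29; set m_0=0, q_0=1.
Recurrence: m' = q*a - m,  q' = (d - m'^2)/q,  a' = floor((a_0 + m')/q').
  step 1: m=29, q=6, a=9
  step 2: m=25, q=37, a=1
  step 3: m=12, q=19, a=2
  step 4: m=26, q=9, a=6
  step 5: m=28, q=7, a=8
  step 6: m=28, q=9, a=6
  step 7: m=26, q=19, a=2
  step 8: m=12, q=37, a=1
  step 9: m=25, q=6, a=9
  step 10: m=29, q=1, a=58
a_10 = 2*a_0 = 58, so the period closes here.
sqrt(847) = [29; 9, 1, 2, 6, 8, 6, 2, 1, 9, 58]
Period length = 10

10


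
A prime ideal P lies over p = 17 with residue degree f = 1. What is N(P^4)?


N(P^a) = p^(a*f)
= 17^(4*1)
= 17^4
= 83521

83521


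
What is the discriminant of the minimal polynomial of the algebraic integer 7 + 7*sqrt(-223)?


The element 7 + 7*sqrt(-223) has minimal polynomial:
x^2 - 14*x + 10976
Discriminant = (-14)^2 - 4*(10976)
= 196 - 43904
= -43708

-43708
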